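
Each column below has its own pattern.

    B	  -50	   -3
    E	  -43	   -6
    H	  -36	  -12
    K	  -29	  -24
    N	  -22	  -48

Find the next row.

Letter: letters move forward 3 places in the alphabet; B, E, H, K, N → Q.
Second component: +7 each step; -50, -43, -36, -29, -22 → -15.
For the third component, ×2 each step: -3, -6, -12, -24, -48 → -96.
Combining the parts gives Q  -15  -96.

Q  -15  -96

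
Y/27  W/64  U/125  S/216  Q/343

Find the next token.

O/512

Letter — letters move back 2 places in the alphabet: Y, W, U, S, Q → O.
Second component: perfect cubes: 3³, 4³, 5³, …; 27, 64, 125, 216, 343 → 512.
So the next token is O/512.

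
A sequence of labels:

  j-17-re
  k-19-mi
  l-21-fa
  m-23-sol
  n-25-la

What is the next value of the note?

ti

Letter — letters move forward 1 place in the alphabet: j, k, l, m, n → o.
Second component: +2 each step, so 17, 19, 21, 23, 25 → 27.
Note goes re, mi, fa, sol, la → ti (runs through the solfège scale do→ti).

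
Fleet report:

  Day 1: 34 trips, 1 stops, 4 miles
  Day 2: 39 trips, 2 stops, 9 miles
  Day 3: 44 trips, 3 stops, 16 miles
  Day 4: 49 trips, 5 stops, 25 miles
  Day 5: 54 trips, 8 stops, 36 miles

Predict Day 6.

59 trips, 13 stops, 49 miles

Trips: +5 each step; 34, 39, 44, 49, 54 → 59.
Stops: each term is the sum of the two before it; 1, 2, 3, 5, 8 → 13.
Miles goes 4, 9, 16, 25, 36 → 49 (perfect squares: 2², 3², 4², …).
So the next row is 59 trips, 13 stops, 49 miles.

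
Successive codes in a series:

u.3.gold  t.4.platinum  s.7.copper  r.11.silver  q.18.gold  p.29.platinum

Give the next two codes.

Letter: u, t, s, r, q, p → o → n (letters move back 1 place in the alphabet).
Second component: each term is the sum of the two before it, so 3, 4, 7, 11, 18, 29 → 47 → 76.
Metal: repeats gold → platinum → copper → silver, so gold, platinum, copper, silver, gold, platinum → copper → silver.
Putting the parts together: o.47.copper and then n.76.silver.

o.47.copper, n.76.silver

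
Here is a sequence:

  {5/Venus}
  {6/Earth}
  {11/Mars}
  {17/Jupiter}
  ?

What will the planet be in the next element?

Saturn

Planet: runs through the planets Mercury→Neptune, so Venus, Earth, Mars, Jupiter → Saturn.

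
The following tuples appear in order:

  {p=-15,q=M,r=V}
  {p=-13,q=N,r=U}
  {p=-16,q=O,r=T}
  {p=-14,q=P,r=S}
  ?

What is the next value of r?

R

R goes V, U, T, S → R (letters move back 1 place in the alphabet).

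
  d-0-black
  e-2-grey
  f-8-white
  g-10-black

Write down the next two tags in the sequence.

h-16-grey then i-18-white

Letter: letters move forward 1 place in the alphabet, so d, e, f, g → h → i.
For the second component, alternating steps +2, +6, +2, +6, …: 0, 2, 8, 10 → 16 → 18.
Shade: repeats black → grey → white, so black, grey, white, black → grey → white.
So the next two tags are h-16-grey and i-18-white.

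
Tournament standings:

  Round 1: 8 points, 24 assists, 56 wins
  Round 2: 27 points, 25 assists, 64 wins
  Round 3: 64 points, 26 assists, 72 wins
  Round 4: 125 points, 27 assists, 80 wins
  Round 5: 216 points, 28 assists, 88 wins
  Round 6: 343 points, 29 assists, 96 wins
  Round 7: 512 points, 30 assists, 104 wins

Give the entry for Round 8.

729 points, 31 assists, 112 wins

Points: perfect cubes: 2³, 3³, 4³, …, so 8, 27, 64, 125, 216, 343, 512 → 729.
Assists: 24, 25, 26, 27, 28, 29, 30 → 31 (+1 each step).
Wins — +8 each step: 56, 64, 72, 80, 88, 96, 104 → 112.
Putting it together: 729 points, 31 assists, 112 wins.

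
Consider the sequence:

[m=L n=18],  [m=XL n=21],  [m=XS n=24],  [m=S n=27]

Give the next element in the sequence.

M: runs through clothing sizes XS→XL; L, XL, XS, S → M.
N: +3 each step, so 18, 21, 24, 27 → 30.
Combining the parts gives [m=M n=30].

[m=M n=30]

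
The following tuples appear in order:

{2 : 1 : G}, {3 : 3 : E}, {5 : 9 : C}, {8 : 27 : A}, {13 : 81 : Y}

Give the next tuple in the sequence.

{21 : 243 : W}

First slot: each term is the sum of the two before it; 2, 3, 5, 8, 13 → 21.
Second slot: 1, 3, 9, 27, 81 → 243 (×3 each step).
Letter: G, E, C, A, Y → W (letters move back 2 places in the alphabet, wrapping A→Z).
Putting it together: {21 : 243 : W}.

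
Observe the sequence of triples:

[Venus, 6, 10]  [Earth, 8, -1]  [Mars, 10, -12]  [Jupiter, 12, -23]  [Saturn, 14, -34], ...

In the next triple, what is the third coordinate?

-45

Planet: runs through the planets Mercury→Neptune; Venus, Earth, Mars, Jupiter, Saturn → Uranus.
Second coordinate: 6, 8, 10, 12, 14 → 16 (+2 each step).
For the third coordinate, −11 each step: 10, -1, -12, -23, -34 → -45.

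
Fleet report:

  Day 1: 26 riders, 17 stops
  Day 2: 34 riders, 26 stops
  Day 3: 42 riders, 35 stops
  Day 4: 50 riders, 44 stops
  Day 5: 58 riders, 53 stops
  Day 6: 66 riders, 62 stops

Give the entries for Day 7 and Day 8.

74 riders, 71 stops; 82 riders, 80 stops

Riders goes 26, 34, 42, 50, 58, 66 → 74 → 82 (+8 each step).
Stops: 17, 26, 35, 44, 53, 62 → 71 → 80 (+9 each step).
Putting the parts together: 74 riders, 71 stops and then 82 riders, 80 stops.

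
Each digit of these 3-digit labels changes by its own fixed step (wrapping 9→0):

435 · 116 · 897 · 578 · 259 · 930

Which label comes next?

611

First digit: 4, 1, 8, 5, 2, 9 → 6 (−3 each step, mod 10).
Second digit goes 3, 1, 9, 7, 5, 3 → 1 (−2 each step, mod 10).
Third digit: 5, 6, 7, 8, 9, 0 → 1 (+1 each step, mod 10).
Combining the parts gives 611.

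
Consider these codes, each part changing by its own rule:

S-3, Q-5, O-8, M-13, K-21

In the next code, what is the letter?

I

Letter goes S, Q, O, M, K → I (letters move back 2 places in the alphabet).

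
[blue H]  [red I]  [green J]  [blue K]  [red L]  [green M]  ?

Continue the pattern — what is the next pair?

Colour: repeats blue → red → green; blue, red, green, blue, red, green → blue.
Letter — letters move forward 1 place in the alphabet: H, I, J, K, L, M → N.
So the next pair is [blue N].

[blue N]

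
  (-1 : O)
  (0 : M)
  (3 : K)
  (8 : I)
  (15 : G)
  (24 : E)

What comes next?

(35 : C)

First value: differences are 1, 3, 5, … (increasing by 2 each time), so -1, 0, 3, 8, 15, 24 → 35.
Letter: letters move back 2 places in the alphabet, so O, M, K, I, G, E → C.
So the next point is (35 : C).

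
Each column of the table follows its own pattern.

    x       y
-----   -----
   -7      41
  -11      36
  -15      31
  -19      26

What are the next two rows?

Column x goes -7, -11, -15, -19 → -23 → -27 (−4 each step).
Column y: 41, 36, 31, 26 → 21 → 16 (−5 each step).
So the next two rows are -23  21 and -27  16.

-23  21; -27  16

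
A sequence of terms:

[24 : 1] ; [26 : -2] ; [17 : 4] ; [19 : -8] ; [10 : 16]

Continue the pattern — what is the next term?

First coordinate — alternating steps +2, −9, +2, −9, …: 24, 26, 17, 19, 10 → 12.
For the second coordinate, ×(-2) each step: 1, -2, 4, -8, 16 → -32.
Putting it together: [12 : -32].

[12 : -32]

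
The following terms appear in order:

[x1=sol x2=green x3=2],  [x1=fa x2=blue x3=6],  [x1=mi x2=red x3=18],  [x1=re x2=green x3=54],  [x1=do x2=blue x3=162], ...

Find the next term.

For the x1, runs backward through the solfège scale do→ti: sol, fa, mi, re, do → ti.
X2 goes green, blue, red, green, blue → red (repeats green → blue → red).
X3 goes 2, 6, 18, 54, 162 → 486 (×3 each step).
Putting it together: [x1=ti x2=red x3=486].

[x1=ti x2=red x3=486]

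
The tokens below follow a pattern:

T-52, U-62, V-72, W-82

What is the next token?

X-92

Letter: letters move forward 1 place in the alphabet; T, U, V, W → X.
For the second component, +10 each step: 52, 62, 72, 82 → 92.
So the next token is X-92.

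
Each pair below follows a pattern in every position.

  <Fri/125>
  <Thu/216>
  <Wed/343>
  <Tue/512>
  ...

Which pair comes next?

Day goes Fri, Thu, Wed, Tue → Mon (runs backward through the weekdays Mon→Sun).
Second coordinate: 125, 216, 343, 512 → 729 (perfect cubes: 5³, 6³, 7³, …).
Combining the parts gives <Mon/729>.

<Mon/729>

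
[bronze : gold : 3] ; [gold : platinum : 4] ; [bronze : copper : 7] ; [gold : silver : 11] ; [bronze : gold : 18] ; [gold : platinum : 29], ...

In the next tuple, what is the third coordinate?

Third coordinate goes 3, 4, 7, 11, 18, 29 → 47 (each term is the sum of the two before it).

47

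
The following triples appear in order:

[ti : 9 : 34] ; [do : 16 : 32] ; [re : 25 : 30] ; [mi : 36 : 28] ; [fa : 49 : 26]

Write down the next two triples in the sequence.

[sol : 64 : 24], [la : 81 : 22]

Note: runs through the solfège scale do→ti; ti, do, re, mi, fa → sol → la.
For the second entry, perfect squares: 3², 4², 5², …: 9, 16, 25, 36, 49 → 64 → 81.
Third entry goes 34, 32, 30, 28, 26 → 24 → 22 (−2 each step).
Putting the parts together: [sol : 64 : 24] and then [la : 81 : 22].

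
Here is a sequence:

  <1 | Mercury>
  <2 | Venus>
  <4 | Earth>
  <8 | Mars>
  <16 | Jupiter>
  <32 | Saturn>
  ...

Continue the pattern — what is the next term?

First value — ×2 each step: 1, 2, 4, 8, 16, 32 → 64.
Planet: runs through the planets Mercury→Neptune, so Mercury, Venus, Earth, Mars, Jupiter, Saturn → Uranus.
So the next term is <64 | Uranus>.

<64 | Uranus>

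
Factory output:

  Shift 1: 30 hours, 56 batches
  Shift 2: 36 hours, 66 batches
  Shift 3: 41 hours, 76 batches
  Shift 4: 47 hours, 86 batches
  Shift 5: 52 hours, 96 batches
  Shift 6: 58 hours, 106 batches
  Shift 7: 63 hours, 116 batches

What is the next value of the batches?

Batches: +10 each step; 56, 66, 76, 86, 96, 106, 116 → 126.

126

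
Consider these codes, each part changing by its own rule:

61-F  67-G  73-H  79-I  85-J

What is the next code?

First component: +6 each step, so 61, 67, 73, 79, 85 → 91.
Letter: F, G, H, I, J → K (letters move forward 1 place in the alphabet).
Putting it together: 91-K.

91-K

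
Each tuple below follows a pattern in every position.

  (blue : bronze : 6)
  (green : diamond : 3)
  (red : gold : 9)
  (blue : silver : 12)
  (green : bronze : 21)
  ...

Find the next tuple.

(red : diamond : 33)

For the colour, repeats blue → green → red: blue, green, red, blue, green → red.
Rank goes bronze, diamond, gold, silver, bronze → diamond (repeats bronze → diamond → gold → silver).
Third slot: each term is the sum of the two before it; 6, 3, 9, 12, 21 → 33.
So the next tuple is (red : diamond : 33).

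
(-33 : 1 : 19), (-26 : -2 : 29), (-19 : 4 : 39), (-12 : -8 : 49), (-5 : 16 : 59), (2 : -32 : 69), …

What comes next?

(9 : 64 : 79)

First value — +7 each step: -33, -26, -19, -12, -5, 2 → 9.
Second value goes 1, -2, 4, -8, 16, -32 → 64 (×(-2) each step).
Third value: +10 each step; 19, 29, 39, 49, 59, 69 → 79.
Combining the parts gives (9 : 64 : 79).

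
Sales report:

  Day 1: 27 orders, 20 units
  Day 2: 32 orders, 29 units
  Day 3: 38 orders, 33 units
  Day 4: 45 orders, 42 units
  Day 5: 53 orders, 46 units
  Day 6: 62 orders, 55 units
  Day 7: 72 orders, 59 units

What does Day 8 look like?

Orders: differences are 5, 6, 7, … (increasing by 1 each time); 27, 32, 38, 45, 53, 62, 72 → 83.
Units: 20, 29, 33, 42, 46, 55, 59 → 68 (alternating steps +9, +4, +9, +4, …).
Combining the parts gives 83 orders, 68 units.

83 orders, 68 units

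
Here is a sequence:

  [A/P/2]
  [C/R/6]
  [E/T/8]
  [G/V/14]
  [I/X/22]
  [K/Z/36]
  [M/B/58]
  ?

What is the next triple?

First letter: letters move forward 2 places in the alphabet; A, C, E, G, I, K, M → O.
Second letter: letters move forward 2 places in the alphabet, wrapping Z→A, so P, R, T, V, X, Z, B → D.
Third value: 2, 6, 8, 14, 22, 36, 58 → 94 (each term is the sum of the two before it).
So the next triple is [O/D/94].

[O/D/94]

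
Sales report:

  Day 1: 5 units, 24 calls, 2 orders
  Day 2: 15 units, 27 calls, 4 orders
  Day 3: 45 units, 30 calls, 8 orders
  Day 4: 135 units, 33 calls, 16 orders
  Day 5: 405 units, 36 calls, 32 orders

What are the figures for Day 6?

Units: ×3 each step, so 5, 15, 45, 135, 405 → 1215.
Calls: +3 each step; 24, 27, 30, 33, 36 → 39.
Orders: ×2 each step; 2, 4, 8, 16, 32 → 64.
So the next line is 1215 units, 39 calls, 64 orders.

1215 units, 39 calls, 64 orders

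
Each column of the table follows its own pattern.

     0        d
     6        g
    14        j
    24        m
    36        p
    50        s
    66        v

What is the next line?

84  y

First component goes 0, 6, 14, 24, 36, 50, 66 → 84 (differences are 6, 8, 10, … (increasing by 2 each time)).
Letter: letters move forward 3 places in the alphabet, so d, g, j, m, p, s, v → y.
Combining the parts gives 84  y.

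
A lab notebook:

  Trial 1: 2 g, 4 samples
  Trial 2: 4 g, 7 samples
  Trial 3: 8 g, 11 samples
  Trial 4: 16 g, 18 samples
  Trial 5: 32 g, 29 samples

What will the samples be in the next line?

Samples: 4, 7, 11, 18, 29 → 47 (each term is the sum of the two before it).

47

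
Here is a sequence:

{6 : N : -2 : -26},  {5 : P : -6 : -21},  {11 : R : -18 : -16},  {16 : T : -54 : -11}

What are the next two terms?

First coordinate: 6, 5, 11, 16 → 27 → 43 (each term is the sum of the two before it).
Letter — letters move forward 2 places in the alphabet: N, P, R, T → V → X.
Third coordinate: -2, -6, -18, -54 → -162 → -486 (×3 each step).
Fourth coordinate: +5 each step; -26, -21, -16, -11 → -6 → -1.
Putting the parts together: {27 : V : -162 : -6} and then {43 : X : -486 : -1}.

{27 : V : -162 : -6}, {43 : X : -486 : -1}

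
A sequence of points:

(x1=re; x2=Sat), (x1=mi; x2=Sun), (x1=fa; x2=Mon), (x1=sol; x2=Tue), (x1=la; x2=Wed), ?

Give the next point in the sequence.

(x1=ti; x2=Thu)

X1: runs through the solfège scale do→ti; re, mi, fa, sol, la → ti.
X2 goes Sat, Sun, Mon, Tue, Wed → Thu (runs through the weekdays Mon→Sun).
So the next point is (x1=ti; x2=Thu).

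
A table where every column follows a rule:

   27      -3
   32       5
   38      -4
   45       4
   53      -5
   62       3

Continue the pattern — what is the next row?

First component — differences are 5, 6, 7, … (increasing by 1 each time): 27, 32, 38, 45, 53, 62 → 72.
Second component: alternating steps +8, −9, +8, −9, …, so -3, 5, -4, 4, -5, 3 → -6.
Putting it together: 72  -6.

72  -6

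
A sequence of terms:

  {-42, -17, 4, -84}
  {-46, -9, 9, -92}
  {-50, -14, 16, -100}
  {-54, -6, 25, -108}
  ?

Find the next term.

First part goes -42, -46, -50, -54 → -58 (−4 each step).
Second part: -17, -9, -14, -6 → -11 (alternating steps +8, −5, +8, −5, …).
Third part: perfect squares: 2², 3², 4², …, so 4, 9, 16, 25 → 36.
Fourth part: always 2 × the first part; -84, -92, -100, -108 → -116.
Combining the parts gives {-58, -11, 36, -116}.

{-58, -11, 36, -116}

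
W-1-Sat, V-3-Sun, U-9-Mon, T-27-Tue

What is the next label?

Letter: letters move back 1 place in the alphabet; W, V, U, T → S.
For the second component, ×3 each step: 1, 3, 9, 27 → 81.
Day: runs through the weekdays Mon→Sun; Sat, Sun, Mon, Tue → Wed.
Putting it together: S-81-Wed.

S-81-Wed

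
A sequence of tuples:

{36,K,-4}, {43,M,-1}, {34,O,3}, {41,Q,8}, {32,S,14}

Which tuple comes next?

{39,U,21}

First entry: 36, 43, 34, 41, 32 → 39 (alternating steps +7, −9, +7, −9, …).
For the letter, letters move forward 2 places in the alphabet: K, M, O, Q, S → U.
Third entry: differences are 3, 4, 5, … (increasing by 1 each time); -4, -1, 3, 8, 14 → 21.
So the next tuple is {39,U,21}.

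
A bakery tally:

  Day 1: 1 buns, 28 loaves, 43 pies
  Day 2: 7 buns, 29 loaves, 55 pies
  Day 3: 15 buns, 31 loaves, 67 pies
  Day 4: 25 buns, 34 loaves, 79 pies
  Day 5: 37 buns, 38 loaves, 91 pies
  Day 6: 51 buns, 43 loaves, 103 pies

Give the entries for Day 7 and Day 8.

67 buns, 49 loaves, 115 pies; 85 buns, 56 loaves, 127 pies

For the buns, differences are 6, 8, 10, … (increasing by 2 each time): 1, 7, 15, 25, 37, 51 → 67 → 85.
Loaves: differences are 1, 2, 3, … (increasing by 1 each time), so 28, 29, 31, 34, 38, 43 → 49 → 56.
Pies — +12 each step: 43, 55, 67, 79, 91, 103 → 115 → 127.
So the next two rows are 67 buns, 49 loaves, 115 pies and 85 buns, 56 loaves, 127 pies.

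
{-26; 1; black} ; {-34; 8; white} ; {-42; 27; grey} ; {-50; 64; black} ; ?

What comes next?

First value — −8 each step: -26, -34, -42, -50 → -58.
Second value: 1, 8, 27, 64 → 125 (perfect cubes: 1³, 2³, 3³, …).
Shade — repeats black → white → grey: black, white, grey, black → white.
Combining the parts gives {-58; 125; white}.

{-58; 125; white}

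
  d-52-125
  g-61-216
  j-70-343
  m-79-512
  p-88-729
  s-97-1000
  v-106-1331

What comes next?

Letter: letters move forward 3 places in the alphabet, so d, g, j, m, p, s, v → y.
For the second component, +9 each step: 52, 61, 70, 79, 88, 97, 106 → 115.
Third component — perfect cubes: 5³, 6³, 7³, …: 125, 216, 343, 512, 729, 1000, 1331 → 1728.
Combining the parts gives y-115-1728.

y-115-1728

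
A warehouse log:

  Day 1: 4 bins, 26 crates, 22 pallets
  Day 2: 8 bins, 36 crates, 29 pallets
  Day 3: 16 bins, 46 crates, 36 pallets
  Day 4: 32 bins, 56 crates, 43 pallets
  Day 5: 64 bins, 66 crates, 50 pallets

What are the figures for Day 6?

Bins: ×2 each step; 4, 8, 16, 32, 64 → 128.
For the crates, +10 each step: 26, 36, 46, 56, 66 → 76.
Pallets: +7 each step; 22, 29, 36, 43, 50 → 57.
Putting it together: 128 bins, 76 crates, 57 pallets.

128 bins, 76 crates, 57 pallets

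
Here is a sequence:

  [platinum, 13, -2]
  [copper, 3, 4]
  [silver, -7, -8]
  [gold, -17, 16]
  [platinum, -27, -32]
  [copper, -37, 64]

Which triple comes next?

[silver, -47, -128]

Metal: platinum, copper, silver, gold, platinum, copper → silver (repeats platinum → copper → silver → gold).
Second part — −10 each step: 13, 3, -7, -17, -27, -37 → -47.
For the third part, ×(-2) each step: -2, 4, -8, 16, -32, 64 → -128.
Putting it together: [silver, -47, -128].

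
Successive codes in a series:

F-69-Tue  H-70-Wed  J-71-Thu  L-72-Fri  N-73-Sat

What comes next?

Letter — letters move forward 2 places in the alphabet: F, H, J, L, N → P.
Second component goes 69, 70, 71, 72, 73 → 74 (+1 each step).
Day: runs through the weekdays Mon→Sun; Tue, Wed, Thu, Fri, Sat → Sun.
So the next code is P-74-Sun.

P-74-Sun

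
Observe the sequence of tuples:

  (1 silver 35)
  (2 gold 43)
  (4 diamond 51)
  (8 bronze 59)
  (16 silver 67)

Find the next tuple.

First slot: ×2 each step; 1, 2, 4, 8, 16 → 32.
Rank: repeats silver → gold → diamond → bronze, so silver, gold, diamond, bronze, silver → gold.
Third slot: 35, 43, 51, 59, 67 → 75 (+8 each step).
So the next tuple is (32 gold 75).

(32 gold 75)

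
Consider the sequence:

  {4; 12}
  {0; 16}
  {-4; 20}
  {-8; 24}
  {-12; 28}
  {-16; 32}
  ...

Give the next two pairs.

{-20; 36}, {-24; 40}

First value: −4 each step; 4, 0, -4, -8, -12, -16 → -20 → -24.
Second value: together with the first value always sums to 16, so 12, 16, 20, 24, 28, 32 → 36 → 40.
So the next two pairs are {-20; 36} and {-24; 40}.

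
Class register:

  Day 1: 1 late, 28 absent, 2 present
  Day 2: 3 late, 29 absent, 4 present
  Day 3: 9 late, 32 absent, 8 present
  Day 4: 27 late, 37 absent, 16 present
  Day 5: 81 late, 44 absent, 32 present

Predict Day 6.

243 late, 53 absent, 64 present

Late: ×3 each step, so 1, 3, 9, 27, 81 → 243.
Absent goes 28, 29, 32, 37, 44 → 53 (differences are 1, 3, 5, … (increasing by 2 each time)).
For the present, ×2 each step: 2, 4, 8, 16, 32 → 64.
So the next row is 243 late, 53 absent, 64 present.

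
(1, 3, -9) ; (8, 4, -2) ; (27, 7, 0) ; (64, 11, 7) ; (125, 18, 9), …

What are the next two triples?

First slot goes 1, 8, 27, 64, 125 → 216 → 343 (perfect cubes: 1³, 2³, 3³, …).
Second slot: each term is the sum of the two before it; 3, 4, 7, 11, 18 → 29 → 47.
Third slot: alternating steps +7, +2, +7, +2, …, so -9, -2, 0, 7, 9 → 16 → 18.
Putting the parts together: (216, 29, 16) and then (343, 47, 18).

(216, 29, 16), (343, 47, 18)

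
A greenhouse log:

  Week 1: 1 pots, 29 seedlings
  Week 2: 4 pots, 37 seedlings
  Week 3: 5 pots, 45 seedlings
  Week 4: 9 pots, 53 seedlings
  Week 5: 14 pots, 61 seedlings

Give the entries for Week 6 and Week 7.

23 pots, 69 seedlings; 37 pots, 77 seedlings

Pots — each term is the sum of the two before it: 1, 4, 5, 9, 14 → 23 → 37.
Seedlings goes 29, 37, 45, 53, 61 → 69 → 77 (+8 each step).
So the next two rows are 23 pots, 69 seedlings and 37 pots, 77 seedlings.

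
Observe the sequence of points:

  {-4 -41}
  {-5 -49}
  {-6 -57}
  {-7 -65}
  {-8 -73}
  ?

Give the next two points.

First value: -4, -5, -6, -7, -8 → -9 → -10 (−1 each step).
Second value: -41, -49, -57, -65, -73 → -81 → -89 (−8 each step).
Putting the parts together: {-9 -81} and then {-10 -89}.

{-9 -81}, {-10 -89}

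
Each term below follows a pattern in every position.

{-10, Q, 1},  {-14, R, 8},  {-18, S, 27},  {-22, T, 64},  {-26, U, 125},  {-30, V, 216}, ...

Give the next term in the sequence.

First entry: −4 each step; -10, -14, -18, -22, -26, -30 → -34.
Letter: Q, R, S, T, U, V → W (letters move forward 1 place in the alphabet).
Third entry: 1, 8, 27, 64, 125, 216 → 343 (perfect cubes: 1³, 2³, 3³, …).
Putting it together: {-34, W, 343}.

{-34, W, 343}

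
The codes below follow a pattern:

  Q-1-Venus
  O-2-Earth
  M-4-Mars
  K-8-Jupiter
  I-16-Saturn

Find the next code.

For the letter, letters move back 2 places in the alphabet: Q, O, M, K, I → G.
Second component: ×2 each step, so 1, 2, 4, 8, 16 → 32.
Planet: runs through the planets Mercury→Neptune, so Venus, Earth, Mars, Jupiter, Saturn → Uranus.
So the next code is G-32-Uranus.

G-32-Uranus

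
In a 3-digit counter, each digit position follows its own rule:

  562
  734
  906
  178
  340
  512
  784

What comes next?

956

First digit: +2 each step, mod 10, so 5, 7, 9, 1, 3, 5, 7 → 9.
Second digit: 6, 3, 0, 7, 4, 1, 8 → 5 (−3 each step, mod 10).
Third digit goes 2, 4, 6, 8, 0, 2, 4 → 6 (+2 each step, mod 10).
Putting it together: 956.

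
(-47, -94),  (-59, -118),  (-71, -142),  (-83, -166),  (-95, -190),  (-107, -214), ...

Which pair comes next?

For the first component, −12 each step: -47, -59, -71, -83, -95, -107 → -119.
Second component: -94, -118, -142, -166, -190, -214 → -238 (always 2 × the first component).
So the next pair is (-119, -238).

(-119, -238)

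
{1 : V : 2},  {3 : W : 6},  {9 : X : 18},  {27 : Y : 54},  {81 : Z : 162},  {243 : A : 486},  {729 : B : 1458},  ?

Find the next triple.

{2187 : C : 4374}

First component — ×3 each step: 1, 3, 9, 27, 81, 243, 729 → 2187.
Letter: letters move forward 1 place in the alphabet, wrapping Z→A, so V, W, X, Y, Z, A, B → C.
For the third component, always 2 × the first component: 2, 6, 18, 54, 162, 486, 1458 → 4374.
Combining the parts gives {2187 : C : 4374}.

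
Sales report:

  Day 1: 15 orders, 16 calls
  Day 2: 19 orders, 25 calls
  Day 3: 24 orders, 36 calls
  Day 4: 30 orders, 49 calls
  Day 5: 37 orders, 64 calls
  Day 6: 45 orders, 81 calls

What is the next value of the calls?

100

Calls goes 16, 25, 36, 49, 64, 81 → 100 (perfect squares: 4², 5², 6², …).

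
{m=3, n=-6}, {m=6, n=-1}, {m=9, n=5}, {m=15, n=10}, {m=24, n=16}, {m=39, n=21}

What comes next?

{m=63, n=27}

For the m, each term is the sum of the two before it: 3, 6, 9, 15, 24, 39 → 63.
For the n, alternating steps +5, +6, +5, +6, …: -6, -1, 5, 10, 16, 21 → 27.
Putting it together: {m=63, n=27}.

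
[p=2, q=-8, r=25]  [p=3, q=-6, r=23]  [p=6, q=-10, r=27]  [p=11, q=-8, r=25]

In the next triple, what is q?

-12

For the q, alternating steps +2, −4, +2, −4, …: -8, -6, -10, -8 → -12.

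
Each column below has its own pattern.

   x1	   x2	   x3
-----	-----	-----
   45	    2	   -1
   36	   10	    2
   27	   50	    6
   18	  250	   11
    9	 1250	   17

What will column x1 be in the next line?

Column x1: 45, 36, 27, 18, 9 → 0 (−9 each step).
Column x2: ×5 each step, so 2, 10, 50, 250, 1250 → 6250.
Column x3 goes -1, 2, 6, 11, 17 → 24 (differences are 3, 4, 5, … (increasing by 1 each time)).

0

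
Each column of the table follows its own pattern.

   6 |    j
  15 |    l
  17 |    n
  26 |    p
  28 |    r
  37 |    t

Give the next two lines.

First component — alternating steps +9, +2, +9, +2, …: 6, 15, 17, 26, 28, 37 → 39 → 48.
Letter: letters move forward 2 places in the alphabet, so j, l, n, p, r, t → v → x.
So the next two lines are 39  v and 48  x.

39  v; 48  x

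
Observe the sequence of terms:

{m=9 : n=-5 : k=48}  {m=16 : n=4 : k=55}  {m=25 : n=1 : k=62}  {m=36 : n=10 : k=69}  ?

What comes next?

{m=49 : n=7 : k=76}

M: perfect squares: 3², 4², 5², …, so 9, 16, 25, 36 → 49.
N — alternating steps +9, −3, +9, −3, …: -5, 4, 1, 10 → 7.
K — +7 each step: 48, 55, 62, 69 → 76.
Combining the parts gives {m=49 : n=7 : k=76}.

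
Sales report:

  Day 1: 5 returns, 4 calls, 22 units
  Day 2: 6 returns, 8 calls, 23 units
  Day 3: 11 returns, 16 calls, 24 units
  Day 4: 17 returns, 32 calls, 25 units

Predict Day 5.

28 returns, 64 calls, 26 units

Returns: each term is the sum of the two before it; 5, 6, 11, 17 → 28.
For the calls, ×2 each step: 4, 8, 16, 32 → 64.
Units — +1 each step: 22, 23, 24, 25 → 26.
So the next line is 28 returns, 64 calls, 26 units.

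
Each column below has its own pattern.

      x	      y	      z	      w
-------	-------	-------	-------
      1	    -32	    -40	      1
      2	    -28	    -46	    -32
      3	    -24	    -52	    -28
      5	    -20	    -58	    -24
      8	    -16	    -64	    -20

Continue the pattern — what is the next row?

Column x: each term is the sum of the two before it; 1, 2, 3, 5, 8 → 13.
Column y: -32, -28, -24, -20, -16 → -12 (+4 each step).
For the column z, −6 each step: -40, -46, -52, -58, -64 → -70.
Column w: always the previous value of the column y, so 1, -32, -28, -24, -20 → -16.
So the next row is 13  -12  -70  -16.

13  -12  -70  -16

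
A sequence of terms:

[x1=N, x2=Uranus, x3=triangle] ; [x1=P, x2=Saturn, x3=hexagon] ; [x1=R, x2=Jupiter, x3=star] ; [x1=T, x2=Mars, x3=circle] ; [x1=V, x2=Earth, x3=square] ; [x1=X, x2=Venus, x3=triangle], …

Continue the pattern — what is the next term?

[x1=Z, x2=Mercury, x3=hexagon]

X1: letters move forward 2 places in the alphabet; N, P, R, T, V, X → Z.
X2 — runs backward through the planets Mercury→Neptune: Uranus, Saturn, Jupiter, Mars, Earth, Venus → Mercury.
X3: repeats triangle → hexagon → star → circle → square; triangle, hexagon, star, circle, square, triangle → hexagon.
Putting it together: [x1=Z, x2=Mercury, x3=hexagon].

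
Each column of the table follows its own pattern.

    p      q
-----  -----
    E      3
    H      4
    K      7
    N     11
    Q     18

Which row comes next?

Column p: E, H, K, N, Q → T (letters move forward 3 places in the alphabet).
Column q goes 3, 4, 7, 11, 18 → 29 (each term is the sum of the two before it).
Putting it together: T  29.

T  29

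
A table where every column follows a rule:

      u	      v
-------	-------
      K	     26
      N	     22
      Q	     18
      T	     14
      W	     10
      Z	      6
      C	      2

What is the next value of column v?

Column v goes 26, 22, 18, 14, 10, 6, 2 → -2 (−4 each step).

-2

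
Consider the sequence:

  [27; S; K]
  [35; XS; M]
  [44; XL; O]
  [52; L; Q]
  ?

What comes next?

[61; M; S]

For the first entry, alternating steps +8, +9, +8, +9, …: 27, 35, 44, 52 → 61.
Size: runs backward through clothing sizes XS→XL; S, XS, XL, L → M.
Letter — letters move forward 2 places in the alphabet: K, M, O, Q → S.
Combining the parts gives [61; M; S].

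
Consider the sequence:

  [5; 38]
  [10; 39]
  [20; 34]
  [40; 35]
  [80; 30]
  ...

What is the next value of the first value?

First value: ×2 each step, so 5, 10, 20, 40, 80 → 160.

160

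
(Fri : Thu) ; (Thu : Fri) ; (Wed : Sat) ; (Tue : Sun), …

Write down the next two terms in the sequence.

(Mon : Mon), (Sun : Tue)

First day — runs backward through the weekdays Mon→Sun: Fri, Thu, Wed, Tue → Mon → Sun.
Second day goes Thu, Fri, Sat, Sun → Mon → Tue (runs through the weekdays Mon→Sun).
Putting the parts together: (Mon : Mon) and then (Sun : Tue).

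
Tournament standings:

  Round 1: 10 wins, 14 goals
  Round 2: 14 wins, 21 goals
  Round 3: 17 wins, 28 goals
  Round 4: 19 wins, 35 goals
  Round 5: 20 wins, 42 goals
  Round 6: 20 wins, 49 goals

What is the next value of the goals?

56

Goals — +7 each step: 14, 21, 28, 35, 42, 49 → 56.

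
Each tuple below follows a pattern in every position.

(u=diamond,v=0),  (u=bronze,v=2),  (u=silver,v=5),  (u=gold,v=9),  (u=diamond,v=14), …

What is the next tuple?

(u=bronze,v=20)

U goes diamond, bronze, silver, gold, diamond → bronze (repeats diamond → bronze → silver → gold).
V: 0, 2, 5, 9, 14 → 20 (differences are 2, 3, 4, … (increasing by 1 each time)).
Combining the parts gives (u=bronze,v=20).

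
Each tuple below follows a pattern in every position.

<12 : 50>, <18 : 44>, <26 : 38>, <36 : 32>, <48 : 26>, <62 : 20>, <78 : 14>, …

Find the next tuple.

<96 : 8>

First entry: differences are 6, 8, 10, … (increasing by 2 each time), so 12, 18, 26, 36, 48, 62, 78 → 96.
Second entry: −6 each step, so 50, 44, 38, 32, 26, 20, 14 → 8.
So the next tuple is <96 : 8>.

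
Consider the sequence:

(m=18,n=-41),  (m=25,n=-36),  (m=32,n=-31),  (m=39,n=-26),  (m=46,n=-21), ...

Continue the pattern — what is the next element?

(m=53,n=-16)

For the m, +7 each step: 18, 25, 32, 39, 46 → 53.
N — +5 each step: -41, -36, -31, -26, -21 → -16.
Putting it together: (m=53,n=-16).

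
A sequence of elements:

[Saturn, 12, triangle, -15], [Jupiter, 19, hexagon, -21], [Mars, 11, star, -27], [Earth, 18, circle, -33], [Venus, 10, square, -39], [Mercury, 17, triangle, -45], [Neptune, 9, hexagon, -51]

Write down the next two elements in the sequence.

Planet: runs backward through the planets Mercury→Neptune, so Saturn, Jupiter, Mars, Earth, Venus, Mercury, Neptune → Uranus → Saturn.
For the second value, alternating steps +7, −8, +7, −8, …: 12, 19, 11, 18, 10, 17, 9 → 16 → 8.
Shape goes triangle, hexagon, star, circle, square, triangle, hexagon → star → circle (repeats triangle → hexagon → star → circle → square).
Fourth value: -15, -21, -27, -33, -39, -45, -51 → -57 → -63 (−6 each step).
Putting the parts together: [Uranus, 16, star, -57] and then [Saturn, 8, circle, -63].

[Uranus, 16, star, -57], [Saturn, 8, circle, -63]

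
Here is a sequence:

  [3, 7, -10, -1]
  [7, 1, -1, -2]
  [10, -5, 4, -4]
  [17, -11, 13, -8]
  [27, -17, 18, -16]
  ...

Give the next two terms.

[44, -23, 27, -32], [71, -29, 32, -64]

For the first entry, each term is the sum of the two before it: 3, 7, 10, 17, 27 → 44 → 71.
Second entry: −6 each step, so 7, 1, -5, -11, -17 → -23 → -29.
Third entry — alternating steps +9, +5, +9, +5, …: -10, -1, 4, 13, 18 → 27 → 32.
Fourth entry: ×2 each step; -1, -2, -4, -8, -16 → -32 → -64.
So the next two terms are [44, -23, 27, -32] and [71, -29, 32, -64].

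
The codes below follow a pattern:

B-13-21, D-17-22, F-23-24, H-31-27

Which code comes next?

Letter: B, D, F, H → J (letters move forward 2 places in the alphabet).
Second component: 13, 17, 23, 31 → 41 (differences are 4, 6, 8, … (increasing by 2 each time)).
Third component — differences are 1, 2, 3, … (increasing by 1 each time): 21, 22, 24, 27 → 31.
So the next code is J-41-31.

J-41-31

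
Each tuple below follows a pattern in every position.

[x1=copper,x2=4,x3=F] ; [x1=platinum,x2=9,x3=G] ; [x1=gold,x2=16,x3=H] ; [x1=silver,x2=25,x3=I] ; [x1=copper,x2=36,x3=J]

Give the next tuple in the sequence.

For the x1, repeats copper → platinum → gold → silver: copper, platinum, gold, silver, copper → platinum.
X2: differences are 5, 7, 9, … (increasing by 2 each time); 4, 9, 16, 25, 36 → 49.
For the x3, letters move forward 1 place in the alphabet: F, G, H, I, J → K.
Putting it together: [x1=platinum,x2=49,x3=K].

[x1=platinum,x2=49,x3=K]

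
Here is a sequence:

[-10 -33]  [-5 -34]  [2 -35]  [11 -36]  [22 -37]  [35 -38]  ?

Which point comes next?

[50 -39]

For the first part, differences are 5, 7, 9, … (increasing by 2 each time): -10, -5, 2, 11, 22, 35 → 50.
Second part goes -33, -34, -35, -36, -37, -38 → -39 (−1 each step).
Combining the parts gives [50 -39].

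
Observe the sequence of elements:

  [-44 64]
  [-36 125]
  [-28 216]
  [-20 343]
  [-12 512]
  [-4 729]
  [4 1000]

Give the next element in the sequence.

First part: +8 each step; -44, -36, -28, -20, -12, -4, 4 → 12.
Second part — perfect cubes: 4³, 5³, 6³, …: 64, 125, 216, 343, 512, 729, 1000 → 1331.
So the next element is [12 1331].

[12 1331]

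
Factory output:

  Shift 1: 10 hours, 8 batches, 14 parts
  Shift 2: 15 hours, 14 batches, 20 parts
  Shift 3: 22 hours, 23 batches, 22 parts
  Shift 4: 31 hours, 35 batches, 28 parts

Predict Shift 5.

42 hours, 50 batches, 30 parts

Hours: differences are 5, 7, 9, … (increasing by 2 each time); 10, 15, 22, 31 → 42.
Batches: differences are 6, 9, 12, … (increasing by 3 each time), so 8, 14, 23, 35 → 50.
Parts goes 14, 20, 22, 28 → 30 (alternating steps +6, +2, +6, +2, …).
Combining the parts gives 42 hours, 50 batches, 30 parts.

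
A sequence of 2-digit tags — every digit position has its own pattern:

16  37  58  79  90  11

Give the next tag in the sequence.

32

First digit: +2 each step, mod 10, so 1, 3, 5, 7, 9, 1 → 3.
Second digit: 6, 7, 8, 9, 0, 1 → 2 (+1 each step, mod 10).
Putting it together: 32.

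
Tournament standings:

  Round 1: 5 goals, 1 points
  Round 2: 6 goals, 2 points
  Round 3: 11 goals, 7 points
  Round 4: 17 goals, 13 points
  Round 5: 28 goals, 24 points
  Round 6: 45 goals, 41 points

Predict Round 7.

73 goals, 69 points

Goals: each term is the sum of the two before it; 5, 6, 11, 17, 28, 45 → 73.
Points: always 4 less than the goals, so 1, 2, 7, 13, 24, 41 → 69.
So the next line is 73 goals, 69 points.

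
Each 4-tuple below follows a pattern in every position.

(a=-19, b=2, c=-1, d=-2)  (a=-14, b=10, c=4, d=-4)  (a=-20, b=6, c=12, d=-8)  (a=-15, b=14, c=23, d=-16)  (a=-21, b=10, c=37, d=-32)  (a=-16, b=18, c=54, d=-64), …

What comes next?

(a=-22, b=14, c=74, d=-128)

A: alternating steps +5, −6, +5, −6, …, so -19, -14, -20, -15, -21, -16 → -22.
B: 2, 10, 6, 14, 10, 18 → 14 (alternating steps +8, −4, +8, −4, …).
C: differences are 5, 8, 11, … (increasing by 3 each time), so -1, 4, 12, 23, 37, 54 → 74.
D: -2, -4, -8, -16, -32, -64 → -128 (×2 each step).
So the next 4-tuple is (a=-22, b=14, c=74, d=-128).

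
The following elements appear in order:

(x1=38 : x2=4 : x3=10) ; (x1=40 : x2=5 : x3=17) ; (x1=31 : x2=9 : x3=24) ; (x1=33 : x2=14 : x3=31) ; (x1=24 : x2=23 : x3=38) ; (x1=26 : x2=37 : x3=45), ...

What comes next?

(x1=17 : x2=60 : x3=52)

X1: alternating steps +2, −9, +2, −9, …; 38, 40, 31, 33, 24, 26 → 17.
X2 — each term is the sum of the two before it: 4, 5, 9, 14, 23, 37 → 60.
X3: +7 each step, so 10, 17, 24, 31, 38, 45 → 52.
Putting it together: (x1=17 : x2=60 : x3=52).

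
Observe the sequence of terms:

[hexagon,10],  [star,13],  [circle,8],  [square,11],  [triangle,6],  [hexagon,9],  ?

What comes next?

Shape: hexagon, star, circle, square, triangle, hexagon → star (repeats hexagon → star → circle → square → triangle).
Second slot — alternating steps +3, −5, +3, −5, …: 10, 13, 8, 11, 6, 9 → 4.
Combining the parts gives [star,4].

[star,4]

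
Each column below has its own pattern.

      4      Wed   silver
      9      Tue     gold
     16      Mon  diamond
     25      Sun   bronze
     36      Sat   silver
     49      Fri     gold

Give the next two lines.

First component goes 4, 9, 16, 25, 36, 49 → 64 → 81 (perfect squares: 2², 3², 4², …).
For the day, runs backward through the weekdays Mon→Sun: Wed, Tue, Mon, Sun, Sat, Fri → Thu → Wed.
For the rank, repeats silver → gold → diamond → bronze: silver, gold, diamond, bronze, silver, gold → diamond → bronze.
So the next two lines are 64  Thu  diamond and 81  Wed  bronze.

64  Thu  diamond; 81  Wed  bronze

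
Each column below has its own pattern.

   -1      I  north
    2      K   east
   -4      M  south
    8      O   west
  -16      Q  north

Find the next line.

32  S  east

For the first component, ×(-2) each step: -1, 2, -4, 8, -16 → 32.
Letter goes I, K, M, O, Q → S (letters move forward 2 places in the alphabet).
Direction: repeats north → east → south → west, so north, east, south, west, north → east.
So the next line is 32  S  east.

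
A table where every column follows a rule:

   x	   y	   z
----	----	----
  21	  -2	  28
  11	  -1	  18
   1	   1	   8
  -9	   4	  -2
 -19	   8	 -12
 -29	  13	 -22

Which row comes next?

For the column x, −10 each step: 21, 11, 1, -9, -19, -29 → -39.
Column y: -2, -1, 1, 4, 8, 13 → 19 (differences are 1, 2, 3, … (increasing by 1 each time)).
Column z: always 7 more than the column x, so 28, 18, 8, -2, -12, -22 → -32.
Combining the parts gives -39  19  -32.

-39  19  -32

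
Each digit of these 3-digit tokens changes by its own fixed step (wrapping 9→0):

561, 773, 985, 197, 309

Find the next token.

First digit: 5, 7, 9, 1, 3 → 5 (+2 each step, mod 10).
Second digit: 6, 7, 8, 9, 0 → 1 (+1 each step, mod 10).
Third digit: +2 each step, mod 10, so 1, 3, 5, 7, 9 → 1.
So the next token is 511.

511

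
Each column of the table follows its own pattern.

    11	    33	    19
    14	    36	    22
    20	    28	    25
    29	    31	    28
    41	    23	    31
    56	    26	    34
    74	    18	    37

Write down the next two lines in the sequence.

95  21  40; 119  13  43

First component: 11, 14, 20, 29, 41, 56, 74 → 95 → 119 (differences are 3, 6, 9, … (increasing by 3 each time)).
Second component — alternating steps +3, −8, +3, −8, …: 33, 36, 28, 31, 23, 26, 18 → 21 → 13.
Third component: +3 each step; 19, 22, 25, 28, 31, 34, 37 → 40 → 43.
Putting the parts together: 95  21  40 and then 119  13  43.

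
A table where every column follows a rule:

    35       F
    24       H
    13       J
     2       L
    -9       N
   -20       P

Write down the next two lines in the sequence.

-31  R; -42  T

First component: −11 each step, so 35, 24, 13, 2, -9, -20 → -31 → -42.
Letter — letters move forward 2 places in the alphabet: F, H, J, L, N, P → R → T.
So the next two lines are -31  R and -42  T.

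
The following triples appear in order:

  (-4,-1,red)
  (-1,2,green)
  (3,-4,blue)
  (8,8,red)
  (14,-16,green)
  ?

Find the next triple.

First part goes -4, -1, 3, 8, 14 → 21 (differences are 3, 4, 5, … (increasing by 1 each time)).
Second part goes -1, 2, -4, 8, -16 → 32 (×(-2) each step).
Colour: repeats red → green → blue; red, green, blue, red, green → blue.
Putting it together: (21,32,blue).

(21,32,blue)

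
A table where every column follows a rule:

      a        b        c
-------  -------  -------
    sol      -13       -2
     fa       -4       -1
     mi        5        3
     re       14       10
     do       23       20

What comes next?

ti  32  33

Column a goes sol, fa, mi, re, do → ti (runs backward through the solfège scale do→ti).
Column b — +9 each step: -13, -4, 5, 14, 23 → 32.
Column c: -2, -1, 3, 10, 20 → 33 (differences are 1, 4, 7, … (increasing by 3 each time)).
So the next row is ti  32  33.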